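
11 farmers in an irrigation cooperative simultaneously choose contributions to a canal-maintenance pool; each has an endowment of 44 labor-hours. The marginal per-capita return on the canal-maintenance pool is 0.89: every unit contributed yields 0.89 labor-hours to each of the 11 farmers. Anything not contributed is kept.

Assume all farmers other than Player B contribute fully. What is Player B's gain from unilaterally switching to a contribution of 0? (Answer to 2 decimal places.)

Switching from a contribution of 44 to 0 lets Player B keep an extra 44 labor-hours, but lowers the canal-maintenance pool by 44, which costs Player B their own share of that drop: 0.89 × 44 = 39.16.
Net gain = 44 − 39.16 = 4.84. The private return per contributed unit (0.89) is below 1, so free-riding is indeed the best response regardless of what the others do.

4.84 labor-hours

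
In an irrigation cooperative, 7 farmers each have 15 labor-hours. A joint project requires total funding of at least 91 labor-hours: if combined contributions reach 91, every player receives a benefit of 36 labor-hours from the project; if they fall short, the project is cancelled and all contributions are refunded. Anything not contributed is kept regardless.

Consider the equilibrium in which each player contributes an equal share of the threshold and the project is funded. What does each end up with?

Equal share of the threshold: 91/7 = 13.
At this profile no one gains by cutting their contribution: any cut drops the total below 91, the project is cancelled, contributions are refunded, and the deviator ends with 15, which is less than 15 − 13 + 36 = 38. Contributing more than 13 just wastes the excess. So contributing exactly 13 is a best response.
Each player's payoff: 15 − 13 + 36 = 38.

38 labor-hours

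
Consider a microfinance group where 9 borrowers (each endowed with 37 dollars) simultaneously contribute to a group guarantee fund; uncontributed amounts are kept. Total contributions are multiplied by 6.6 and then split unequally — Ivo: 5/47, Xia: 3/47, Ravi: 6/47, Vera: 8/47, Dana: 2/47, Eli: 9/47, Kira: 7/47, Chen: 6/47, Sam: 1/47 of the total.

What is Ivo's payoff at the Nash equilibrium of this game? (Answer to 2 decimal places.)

Each unit j contributes comes back to j as 6.6 × (j's share), so j prefers to contribute only if that share exceeds 1/6.6 = 0.1515; otherwise keeping the unit dominates.
Vera and Eli are above the threshold, contributing 37 each; the remaining 7 contribute 0. Total contributed: 74.
Ivo keeps 37 and receives 6.6 × 74 × 5/47 = 51.96 from the group guarantee fund, for a payoff of 88.96.

88.96 dollars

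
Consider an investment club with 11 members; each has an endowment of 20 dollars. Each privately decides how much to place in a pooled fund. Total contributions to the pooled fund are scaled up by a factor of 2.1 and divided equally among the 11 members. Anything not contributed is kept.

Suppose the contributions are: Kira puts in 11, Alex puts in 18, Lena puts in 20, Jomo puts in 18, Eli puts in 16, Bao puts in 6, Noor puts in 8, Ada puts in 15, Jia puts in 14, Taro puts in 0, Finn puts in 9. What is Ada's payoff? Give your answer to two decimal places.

30.77 dollars

Total contributed: 11 + 18 + 20 + 18 + 16 + 6 + 8 + 15 + 14 + 0 + 9 = 135.
Each receives 2.1 × 135 / 11 = 25.77 from the pooled fund.
Ada keeps 20 − 15 = 5, so Ada's payoff is 5 + 25.77 = 30.77.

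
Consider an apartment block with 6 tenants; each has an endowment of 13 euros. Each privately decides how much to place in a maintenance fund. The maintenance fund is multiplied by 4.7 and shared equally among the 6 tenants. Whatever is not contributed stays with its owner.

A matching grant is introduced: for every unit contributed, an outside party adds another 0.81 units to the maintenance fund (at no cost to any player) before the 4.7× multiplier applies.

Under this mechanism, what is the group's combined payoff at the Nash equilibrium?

663.55 euros

Under the mechanism each unit contributed yields 4.7 × 1.81 / 6 = 1.4178 back to its contributor per unit of net cost, which exceeds 1, making full contribution the dominant choice for everyone.
At the Nash equilibrium everyone contributes 13. Group total payoff = 4.7 × 1.81 × 78 = 663.55.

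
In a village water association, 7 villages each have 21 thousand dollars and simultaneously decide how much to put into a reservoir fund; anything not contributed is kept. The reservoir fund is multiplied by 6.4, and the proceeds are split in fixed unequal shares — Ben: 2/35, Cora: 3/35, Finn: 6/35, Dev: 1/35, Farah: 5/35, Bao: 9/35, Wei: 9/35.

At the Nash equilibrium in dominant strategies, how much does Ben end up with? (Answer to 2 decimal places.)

44.04 thousand dollars

Player j's private return per contributed unit is 6.4 × (j's share). Contributing is weakly dominant for j when that share is at least 1/6.4 = 0.1563, and contributing 0 is dominant otherwise.
Finn, Bao and Wei clear that bar, contributing 21 each; the remaining 4 contribute 0. Total contributed: 63.
Ben keeps 21 and receives 6.4 × 63 × 2/35 = 23.04 from the reservoir fund, for a payoff of 44.04.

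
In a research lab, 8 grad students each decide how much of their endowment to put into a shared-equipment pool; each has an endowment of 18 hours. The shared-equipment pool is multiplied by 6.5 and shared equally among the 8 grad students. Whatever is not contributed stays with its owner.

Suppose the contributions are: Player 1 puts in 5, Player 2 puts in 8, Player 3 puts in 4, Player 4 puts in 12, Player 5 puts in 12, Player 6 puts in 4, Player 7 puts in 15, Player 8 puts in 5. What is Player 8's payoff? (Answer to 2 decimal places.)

Total contributed: 5 + 8 + 4 + 12 + 12 + 4 + 15 + 5 = 65.
Each receives 6.5 × 65 / 8 = 52.81 from the shared-equipment pool.
Player 8 keeps 18 − 5 = 13, so Player 8's payoff is 13 + 52.81 = 65.81.

65.81 hours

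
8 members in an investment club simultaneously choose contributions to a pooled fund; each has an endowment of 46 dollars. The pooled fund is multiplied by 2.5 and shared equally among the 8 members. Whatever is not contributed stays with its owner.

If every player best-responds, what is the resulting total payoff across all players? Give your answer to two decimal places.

368.00 dollars

Each contributed unit returns 2.5/8 = 0.3125 to its contributor — below 1 — so contributing 0 is dominant for every player. At the Nash equilibrium everyone keeps their 46, and the group total is 8 × 46 = 368.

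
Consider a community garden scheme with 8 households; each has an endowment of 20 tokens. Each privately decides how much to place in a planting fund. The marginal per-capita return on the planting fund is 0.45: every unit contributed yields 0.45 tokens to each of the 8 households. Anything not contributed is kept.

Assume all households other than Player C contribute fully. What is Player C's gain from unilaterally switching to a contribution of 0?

11.00 tokens

Switching from a contribution of 20 to 0 lets Player C keep an extra 20 tokens, but lowers the planting fund by 20, which costs Player C their own share of that drop: 0.45 × 20 = 9.00.
Net gain = 20 − 9.00 = 11.00. The private return per contributed unit (0.45) is below 1, so free-riding is indeed the best response regardless of what the others do.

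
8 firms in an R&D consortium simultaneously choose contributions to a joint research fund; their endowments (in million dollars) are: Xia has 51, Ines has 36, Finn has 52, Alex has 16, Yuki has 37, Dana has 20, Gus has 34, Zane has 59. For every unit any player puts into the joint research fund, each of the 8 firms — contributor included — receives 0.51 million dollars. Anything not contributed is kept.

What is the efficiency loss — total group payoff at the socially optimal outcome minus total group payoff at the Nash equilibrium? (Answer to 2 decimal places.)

939.40 million dollars

The private return per contributed unit is 0.51 < 1 for everyone, so the Nash equilibrium is zero contribution and the group total is Σ E_j = 51 + 36 + 52 + 16 + 37 + 20 + 34 + 59 = 305.
Each contributed unit returns 4.080 to the group, so the social optimum is full contribution by everyone: group total = 4.080 × 305 = 1244.40.
Efficiency loss = (4.080 − 1) × 305 = 939.40.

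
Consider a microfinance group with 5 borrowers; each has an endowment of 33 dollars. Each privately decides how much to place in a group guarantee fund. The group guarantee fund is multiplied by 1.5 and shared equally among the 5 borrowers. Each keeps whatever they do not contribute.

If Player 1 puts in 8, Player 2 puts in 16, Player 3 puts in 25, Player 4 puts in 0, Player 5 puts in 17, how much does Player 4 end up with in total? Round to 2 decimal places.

Total contributed: 8 + 16 + 25 + 0 + 17 = 66.
Each receives 1.5 × 66 / 5 = 19.80 from the group guarantee fund.
Player 4 keeps 33 − 0 = 33, so Player 4's payoff is 33 + 19.80 = 52.80.

52.80 dollars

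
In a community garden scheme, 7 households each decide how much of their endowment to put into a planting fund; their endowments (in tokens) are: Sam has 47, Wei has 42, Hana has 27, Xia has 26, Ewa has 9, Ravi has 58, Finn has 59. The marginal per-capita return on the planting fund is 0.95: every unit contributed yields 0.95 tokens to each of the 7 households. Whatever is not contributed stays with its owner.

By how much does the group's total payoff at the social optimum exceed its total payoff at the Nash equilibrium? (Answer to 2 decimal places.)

1514.20 tokens

The private return per contributed unit is 0.95 < 1 for everyone, so the Nash equilibrium is zero contribution and the group total is Σ E_j = 47 + 42 + 27 + 26 + 9 + 58 + 59 = 268.
Each contributed unit returns 6.650 to the group, so the social optimum is full contribution by everyone: group total = 6.650 × 268 = 1782.20.
Efficiency loss = (6.650 − 1) × 268 = 1514.20.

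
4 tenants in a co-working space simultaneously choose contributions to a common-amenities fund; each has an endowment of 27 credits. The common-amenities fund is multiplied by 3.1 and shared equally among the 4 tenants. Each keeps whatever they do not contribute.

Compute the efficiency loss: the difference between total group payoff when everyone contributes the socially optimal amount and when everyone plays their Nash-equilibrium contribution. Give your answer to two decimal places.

226.80 credits

Each contributed unit returns 3.1/4 = 0.7750 to its contributor — below 1 — so contributing 0 is dominant for every player. At the Nash equilibrium everyone keeps their 27, and the group total is 4 × 27 = 108.
Each contributed unit returns 3.100 to the group as a whole (0.7750 to each of 4 players), which exceeds 1, so the social optimum is full contribution: group total = 3.100 × 108 = 334.80.
Efficiency loss = 334.80 − 108 = 226.80.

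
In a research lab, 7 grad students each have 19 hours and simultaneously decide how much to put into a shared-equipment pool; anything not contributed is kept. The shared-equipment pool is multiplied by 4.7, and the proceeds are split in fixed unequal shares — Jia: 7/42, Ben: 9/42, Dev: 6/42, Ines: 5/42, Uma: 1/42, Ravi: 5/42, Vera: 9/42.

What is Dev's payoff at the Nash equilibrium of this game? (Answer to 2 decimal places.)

Player j's private return per contributed unit is 4.7 × (j's share). Contributing is weakly dominant for j when that share is at least 1/4.7 = 0.2128, and contributing 0 is dominant otherwise.
Ben and Vera clear that bar, contributing 19 each; the remaining 5 contribute 0. Total contributed: 38.
Dev keeps 19 and receives 4.7 × 38 × 6/42 = 25.51 from the shared-equipment pool, for a payoff of 44.51.

44.51 hours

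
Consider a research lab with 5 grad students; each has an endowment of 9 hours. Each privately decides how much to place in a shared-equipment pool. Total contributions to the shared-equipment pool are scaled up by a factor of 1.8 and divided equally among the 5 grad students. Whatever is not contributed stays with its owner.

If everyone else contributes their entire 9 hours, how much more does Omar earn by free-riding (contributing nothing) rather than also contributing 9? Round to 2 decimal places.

5.76 hours

Switching from a contribution of 9 to 0 lets Omar keep an extra 9 hours, but lowers the shared-equipment pool by 9, which costs Omar their own share of that drop: 1.8/5 × 9 = 3.24.
Net gain = 9 − 3.24 = 5.76. The private return per contributed unit (0.3600) is below 1, so free-riding is indeed the best response regardless of what the others do.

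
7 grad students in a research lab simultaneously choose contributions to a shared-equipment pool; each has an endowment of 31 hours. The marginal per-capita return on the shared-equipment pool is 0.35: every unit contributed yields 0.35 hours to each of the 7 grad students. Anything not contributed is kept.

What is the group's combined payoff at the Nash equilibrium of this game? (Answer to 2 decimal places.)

217.00 hours

The private return per contributed unit is 0.35 < 1, so contributing 0 is dominant for every player. At the Nash equilibrium everyone keeps their 31, and the group total is 7 × 31 = 217.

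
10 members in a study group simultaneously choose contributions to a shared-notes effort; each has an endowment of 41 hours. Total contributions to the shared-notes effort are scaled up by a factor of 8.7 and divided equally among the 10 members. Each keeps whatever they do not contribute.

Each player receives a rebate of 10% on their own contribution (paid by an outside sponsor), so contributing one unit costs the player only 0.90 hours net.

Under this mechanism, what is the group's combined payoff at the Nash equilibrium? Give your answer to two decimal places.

410.00 hours

Even with the mechanism, each unit contributed returns only (8.7/10) / 0.90 = 0.9667 per unit of net cost, so contributing nothing is still dominant.
At the Nash equilibrium no one contributes; group total payoff = 10 × 41 = 410.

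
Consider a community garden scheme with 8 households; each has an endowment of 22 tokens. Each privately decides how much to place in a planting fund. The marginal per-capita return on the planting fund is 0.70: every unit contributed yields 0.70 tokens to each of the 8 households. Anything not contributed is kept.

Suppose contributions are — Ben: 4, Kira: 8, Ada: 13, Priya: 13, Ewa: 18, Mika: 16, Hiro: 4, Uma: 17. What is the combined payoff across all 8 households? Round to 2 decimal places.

603.80 tokens

Total contributed: 4 + 8 + 13 + 13 + 18 + 16 + 4 + 17 = 93; total kept: 8 × 22 − 93 = 83.
The planting fund pays out 0.70 × 8 × 93 = 520.80 in aggregate.
Group total = 83 + 520.80 = 603.80.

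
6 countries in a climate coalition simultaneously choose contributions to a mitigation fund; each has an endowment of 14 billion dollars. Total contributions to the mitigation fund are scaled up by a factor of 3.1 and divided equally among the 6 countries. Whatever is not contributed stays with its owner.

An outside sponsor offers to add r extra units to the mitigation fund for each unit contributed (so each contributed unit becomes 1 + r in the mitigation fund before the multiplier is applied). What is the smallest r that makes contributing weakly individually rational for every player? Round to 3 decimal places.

With matching at rate r, one contributed unit becomes (1 + r) in the mitigation fund and returns 3.1 × (1 + r) / 6 to the contributor.
Setting this equal to 1: 1 + r = 6/3.1 = 1.9355.
So the minimum matching rate is r = 1.9355 − 1 = 0.935.

0.935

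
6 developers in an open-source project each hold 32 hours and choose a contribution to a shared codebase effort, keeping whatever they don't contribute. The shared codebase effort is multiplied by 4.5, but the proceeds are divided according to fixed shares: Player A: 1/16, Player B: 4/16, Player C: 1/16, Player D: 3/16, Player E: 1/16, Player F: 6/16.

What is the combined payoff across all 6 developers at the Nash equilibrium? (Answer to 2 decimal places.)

416.00 hours

A player with share s gets back 4.5·s per unit contributed, so full contribution is dominant for anyone with s > 1/4.5 = 0.2222 and zero contribution is dominant for anyone below.
Player B and Player F clear that bar, contributing 32 each; the remaining 4 contribute 0. Total contributed: 64.
The shared codebase effort pays out 4.5 × 64 = 288.00 in total (split across the unequal shares, but the aggregate is all that matters for the group sum).
The 4 free-riders keep 32 each, adding 128. Group total = 128 + 288.00 = 416.00.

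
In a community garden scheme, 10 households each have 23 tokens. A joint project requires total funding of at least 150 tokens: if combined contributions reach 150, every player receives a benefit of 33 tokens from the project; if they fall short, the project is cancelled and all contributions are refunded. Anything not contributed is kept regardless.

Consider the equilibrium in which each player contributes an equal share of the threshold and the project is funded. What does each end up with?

41 tokens

Equal share of the threshold: 150/10 = 15.
At this profile no one gains by cutting their contribution: any cut drops the total below 150, the project is cancelled, contributions are refunded, and the deviator ends with 23, which is less than 23 − 15 + 33 = 41. Contributing more than 15 just wastes the excess. So contributing exactly 15 is a best response.
Each player's payoff: 23 − 15 + 33 = 41.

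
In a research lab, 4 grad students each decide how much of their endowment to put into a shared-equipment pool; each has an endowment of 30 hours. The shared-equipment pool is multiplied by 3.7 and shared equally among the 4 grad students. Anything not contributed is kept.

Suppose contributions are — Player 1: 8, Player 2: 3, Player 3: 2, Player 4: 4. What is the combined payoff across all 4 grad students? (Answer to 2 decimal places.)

165.90 hours

Total contributed: 8 + 3 + 2 + 4 = 17; total kept: 4 × 30 − 17 = 103.
The shared-equipment pool pays out 3.7 × 17 = 62.90 in aggregate.
Group total = 103 + 62.90 = 165.90.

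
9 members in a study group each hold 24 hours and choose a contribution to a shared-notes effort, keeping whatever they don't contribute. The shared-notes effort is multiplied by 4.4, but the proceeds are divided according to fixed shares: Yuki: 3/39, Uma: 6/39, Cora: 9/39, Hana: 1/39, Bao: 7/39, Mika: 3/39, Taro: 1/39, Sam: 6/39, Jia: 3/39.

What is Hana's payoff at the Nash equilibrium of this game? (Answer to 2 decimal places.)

Player j's private return per contributed unit is 4.4 × (j's share). Contributing is weakly dominant for j when that share is at least 1/4.4 = 0.2273, and contributing 0 is dominant otherwise.
Cora alone (share 9/39) is above the threshold, contributing 24; the remaining 8 contribute 0. Total contributed: 24.
Hana keeps 24 and receives 4.4 × 24 × 1/39 = 2.71 from the shared-notes effort, for a payoff of 26.71.

26.71 hours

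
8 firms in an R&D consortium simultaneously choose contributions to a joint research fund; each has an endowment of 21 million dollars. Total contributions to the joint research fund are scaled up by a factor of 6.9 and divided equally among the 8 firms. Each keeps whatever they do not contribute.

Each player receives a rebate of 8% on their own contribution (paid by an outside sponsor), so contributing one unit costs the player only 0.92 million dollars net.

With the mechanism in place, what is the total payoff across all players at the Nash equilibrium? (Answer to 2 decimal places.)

168.00 million dollars

Even with the mechanism, each unit contributed returns only (6.9/8) / 0.92 = 0.9375 per unit of net cost, so contributing nothing is still dominant.
Everyone keeps their endowment and the group total is 8 × 21 = 168.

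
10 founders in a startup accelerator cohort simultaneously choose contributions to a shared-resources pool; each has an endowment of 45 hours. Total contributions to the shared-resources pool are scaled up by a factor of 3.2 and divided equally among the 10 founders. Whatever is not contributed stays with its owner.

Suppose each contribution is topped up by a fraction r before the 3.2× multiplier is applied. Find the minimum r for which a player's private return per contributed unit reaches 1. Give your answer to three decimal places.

With matching at rate r, one contributed unit becomes (1 + r) in the shared-resources pool and returns 3.2 × (1 + r) / 10 to the contributor.
Setting this equal to 1: 1 + r = 10/3.2 = 3.1250.
So the minimum matching rate is r = 3.1250 − 1 = 2.125.

2.125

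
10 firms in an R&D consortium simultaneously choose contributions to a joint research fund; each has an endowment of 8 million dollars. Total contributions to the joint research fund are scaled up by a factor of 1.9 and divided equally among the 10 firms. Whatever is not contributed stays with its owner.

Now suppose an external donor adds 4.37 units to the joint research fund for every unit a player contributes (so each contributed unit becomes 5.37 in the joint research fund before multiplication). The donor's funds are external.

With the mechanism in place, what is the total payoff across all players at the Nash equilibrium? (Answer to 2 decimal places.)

With the mechanism, a contributed unit returns 1.9 × 5.37 / 10 = 1.0203 per unit of net cost to the contributor — now above 1 — so contributing fully is weakly dominant for every player.
At the Nash equilibrium everyone contributes 8. Group total payoff = 1.9 × 5.37 × 80 = 816.24.

816.24 million dollars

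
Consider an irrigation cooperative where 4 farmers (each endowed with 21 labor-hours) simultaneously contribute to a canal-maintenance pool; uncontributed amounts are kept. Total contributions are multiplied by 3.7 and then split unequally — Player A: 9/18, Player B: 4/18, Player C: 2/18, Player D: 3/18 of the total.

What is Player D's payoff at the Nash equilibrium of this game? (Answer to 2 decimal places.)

33.95 labor-hours

Each unit j contributes comes back to j as 3.7 × (j's share), so j prefers to contribute only if that share exceeds 1/3.7 = 0.2703; otherwise keeping the unit dominates.
The only share above 0.2703 is Player A's 9/18, contributing 21; the remaining 3 contribute 0. Total contributed: 21.
Player D keeps 21 and receives 3.7 × 21 × 3/18 = 12.95 from the canal-maintenance pool, for a payoff of 33.95.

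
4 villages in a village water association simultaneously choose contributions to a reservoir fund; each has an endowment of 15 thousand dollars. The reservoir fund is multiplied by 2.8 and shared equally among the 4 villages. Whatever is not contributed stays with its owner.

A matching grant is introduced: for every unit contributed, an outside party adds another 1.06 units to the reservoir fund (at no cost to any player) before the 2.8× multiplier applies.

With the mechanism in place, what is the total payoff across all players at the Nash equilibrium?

346.08 thousand dollars

Under the mechanism each unit contributed yields 2.8 × 2.06 / 4 = 1.4420 back to its contributor per unit of net cost, which exceeds 1, making full contribution the dominant choice for everyone.
At the Nash equilibrium everyone contributes 15. Group total payoff = 2.8 × 2.06 × 60 = 346.08.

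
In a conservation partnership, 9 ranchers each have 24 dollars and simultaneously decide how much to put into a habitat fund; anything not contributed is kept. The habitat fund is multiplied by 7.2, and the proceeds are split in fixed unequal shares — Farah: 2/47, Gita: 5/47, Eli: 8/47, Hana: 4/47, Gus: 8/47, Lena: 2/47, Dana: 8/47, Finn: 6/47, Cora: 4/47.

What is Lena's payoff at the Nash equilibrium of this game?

For player j, contributing a unit is worthwhile iff 7.2 × (j's share) ≥ 1, i.e. iff j's share is at least 0.1389.
The shares above 0.1389 belong to Eli, Gus and Dana, contributing 24 each; the remaining 6 contribute 0. Total contributed: 72.
Lena keeps 24 and receives 7.2 × 72 × 2/47 = 22.06 from the habitat fund, for a payoff of 46.06.

46.06 dollars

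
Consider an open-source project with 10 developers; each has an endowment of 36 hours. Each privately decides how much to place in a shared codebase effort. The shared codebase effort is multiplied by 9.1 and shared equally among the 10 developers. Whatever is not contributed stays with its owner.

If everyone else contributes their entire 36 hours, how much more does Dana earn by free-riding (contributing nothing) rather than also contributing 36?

3.24 hours

Switching from a contribution of 36 to 0 lets Dana keep an extra 36 hours, but lowers the shared codebase effort by 36, which costs Dana their own share of that drop: 9.1/10 × 36 = 32.76.
Net gain = 36 − 32.76 = 3.24. The private return per contributed unit (0.9100) is below 1, so free-riding is indeed the best response regardless of what the others do.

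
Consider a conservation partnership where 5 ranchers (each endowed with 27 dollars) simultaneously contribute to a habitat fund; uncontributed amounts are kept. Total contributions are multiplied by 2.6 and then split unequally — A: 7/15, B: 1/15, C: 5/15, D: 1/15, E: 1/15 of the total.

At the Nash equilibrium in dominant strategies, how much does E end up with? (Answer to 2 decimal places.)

31.68 dollars

Each unit j contributes comes back to j as 2.6 × (j's share), so j prefers to contribute only if that share exceeds 1/2.6 = 0.3846; otherwise keeping the unit dominates.
A alone (share 7/15) is above the threshold, contributing 27; the remaining 4 contribute 0. Total contributed: 27.
E keeps 27 and receives 2.6 × 27 × 1/15 = 4.68 from the habitat fund, for a payoff of 31.68.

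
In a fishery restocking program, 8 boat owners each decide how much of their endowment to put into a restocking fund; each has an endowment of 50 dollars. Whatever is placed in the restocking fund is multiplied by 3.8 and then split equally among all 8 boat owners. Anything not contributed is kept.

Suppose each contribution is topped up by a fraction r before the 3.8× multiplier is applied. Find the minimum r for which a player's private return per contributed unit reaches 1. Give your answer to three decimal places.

With matching at rate r, one contributed unit becomes (1 + r) in the restocking fund and returns 3.8 × (1 + r) / 8 to the contributor.
Setting this equal to 1: 1 + r = 8/3.8 = 2.1053.
So the minimum matching rate is r = 2.1053 − 1 = 1.105.

1.105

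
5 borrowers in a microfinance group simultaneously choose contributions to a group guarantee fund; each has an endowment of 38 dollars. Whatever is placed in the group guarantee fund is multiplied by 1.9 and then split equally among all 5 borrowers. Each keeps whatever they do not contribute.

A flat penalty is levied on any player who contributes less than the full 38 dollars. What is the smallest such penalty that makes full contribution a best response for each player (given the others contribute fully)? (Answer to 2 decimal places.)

Given the others contribute fully, the best deviation is to contribute 0 (any partial contribution still incurs the fine and gives up units whose private return 0.3800 is below 1).
Deviating from 38 to 0 saves 38 dollars but forfeits the deviator's share of the drop in the group guarantee fund: 1.9/5 × 38 = 14.44.
So the deviation gain is 38 − 14.44 = 23.56, and the fine must be at least 23.56 dollars to wipe it out.

23.56 dollars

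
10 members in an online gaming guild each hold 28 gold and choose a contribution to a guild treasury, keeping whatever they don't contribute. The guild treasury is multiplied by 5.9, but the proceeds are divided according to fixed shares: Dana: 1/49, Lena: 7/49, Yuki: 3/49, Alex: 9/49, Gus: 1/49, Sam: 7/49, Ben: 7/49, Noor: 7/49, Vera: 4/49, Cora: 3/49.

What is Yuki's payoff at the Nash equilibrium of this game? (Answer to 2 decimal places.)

Each unit j contributes comes back to j as 5.9 × (j's share), so j prefers to contribute only if that share exceeds 1/5.9 = 0.1695; otherwise keeping the unit dominates.
Alex alone (share 9/49) is above the threshold, contributing 28; the remaining 9 contribute 0. Total contributed: 28.
Yuki keeps 28 and receives 5.9 × 28 × 3/49 = 10.11 from the guild treasury, for a payoff of 38.11.

38.11 gold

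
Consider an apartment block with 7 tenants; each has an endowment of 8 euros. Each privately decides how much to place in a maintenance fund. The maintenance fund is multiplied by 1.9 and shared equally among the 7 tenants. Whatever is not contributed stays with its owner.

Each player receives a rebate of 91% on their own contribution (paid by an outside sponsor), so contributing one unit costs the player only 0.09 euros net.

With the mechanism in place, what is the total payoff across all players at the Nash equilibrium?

The effective private return per unit is now (1.9/7) / 0.09 = 3.0159 > 1, so every player's dominant strategy flips to full contribution.
At the Nash equilibrium everyone contributes 8. Group total payoff = 7 × (8 × 0.91 + 1.9 × 8) = 157.36.

157.36 euros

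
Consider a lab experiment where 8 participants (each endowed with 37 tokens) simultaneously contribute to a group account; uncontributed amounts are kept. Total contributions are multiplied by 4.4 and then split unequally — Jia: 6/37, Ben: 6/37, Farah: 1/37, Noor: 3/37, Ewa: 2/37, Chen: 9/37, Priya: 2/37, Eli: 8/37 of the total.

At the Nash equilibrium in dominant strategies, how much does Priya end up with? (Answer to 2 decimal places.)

Player j's private return per contributed unit is 4.4 × (j's share). Contributing is weakly dominant for j when that share is at least 1/4.4 = 0.2273, and contributing 0 is dominant otherwise.
The only share above 0.2273 is Chen's 9/37, contributing 37; the remaining 7 contribute 0. Total contributed: 37.
Priya keeps 37 and receives 4.4 × 37 × 2/37 = 8.80 from the group account, for a payoff of 45.80.

45.80 tokens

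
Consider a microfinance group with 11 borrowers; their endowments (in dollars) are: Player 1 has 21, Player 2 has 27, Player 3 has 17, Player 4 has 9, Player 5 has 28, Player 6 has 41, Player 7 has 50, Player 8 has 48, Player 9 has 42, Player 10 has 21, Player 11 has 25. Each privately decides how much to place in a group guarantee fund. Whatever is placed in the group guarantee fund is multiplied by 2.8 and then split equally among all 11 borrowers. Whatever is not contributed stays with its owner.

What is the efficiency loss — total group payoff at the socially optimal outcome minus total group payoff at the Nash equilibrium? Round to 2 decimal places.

The private return per contributed unit is 2.8/11 = 0.2545 < 1 for every player regardless of endowment, so the Nash equilibrium is zero contribution and the group total is Σ E_j = 21 + 27 + 17 + 9 + 28 + 41 + 50 + 48 + 42 + 21 + 25 = 329.
Each contributed unit returns 2.800 to the group, so the social optimum is full contribution by everyone: group total = 2.800 × 329 = 921.20.
Efficiency loss = (2.800 − 1) × 329 = 592.20.

592.20 dollars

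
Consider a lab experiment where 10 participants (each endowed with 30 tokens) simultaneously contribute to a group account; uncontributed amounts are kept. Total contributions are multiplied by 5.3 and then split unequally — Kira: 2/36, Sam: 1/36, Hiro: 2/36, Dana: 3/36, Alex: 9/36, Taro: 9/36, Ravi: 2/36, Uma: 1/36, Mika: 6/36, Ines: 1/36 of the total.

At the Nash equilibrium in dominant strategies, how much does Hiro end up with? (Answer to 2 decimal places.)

47.67 tokens

For player j, contributing a unit is worthwhile iff 5.3 × (j's share) ≥ 1, i.e. iff j's share is at least 0.1887.
The shares above 0.1887 belong to Alex and Taro, contributing 30 each; the remaining 8 contribute 0. Total contributed: 60.
Hiro keeps 30 and receives 5.3 × 60 × 2/36 = 17.67 from the group account, for a payoff of 47.67.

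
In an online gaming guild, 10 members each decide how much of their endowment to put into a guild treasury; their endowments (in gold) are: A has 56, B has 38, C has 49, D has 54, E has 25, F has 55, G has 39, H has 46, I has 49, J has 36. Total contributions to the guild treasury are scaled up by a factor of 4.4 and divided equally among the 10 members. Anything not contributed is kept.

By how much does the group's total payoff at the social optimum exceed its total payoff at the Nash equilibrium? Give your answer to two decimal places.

The private return per contributed unit is 4.4/10 = 0.4400 < 1 for every player regardless of endowment, so the Nash equilibrium is zero contribution and the group total is Σ E_j = 56 + 38 + 49 + 54 + 25 + 55 + 39 + 46 + 49 + 36 = 447.
Each contributed unit returns 4.400 to the group, so the social optimum is full contribution by everyone: group total = 4.400 × 447 = 1966.80.
Efficiency loss = (4.400 − 1) × 447 = 1519.80.

1519.80 gold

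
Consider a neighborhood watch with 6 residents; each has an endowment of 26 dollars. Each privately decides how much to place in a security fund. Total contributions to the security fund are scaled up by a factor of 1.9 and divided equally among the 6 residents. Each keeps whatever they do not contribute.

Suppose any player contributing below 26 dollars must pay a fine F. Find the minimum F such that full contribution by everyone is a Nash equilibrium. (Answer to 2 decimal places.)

17.77 dollars

Given the others contribute fully, the best deviation is to contribute 0 (any partial contribution still incurs the fine and gives up units whose private return 0.3167 is below 1).
Deviating from 26 to 0 saves 26 dollars but forfeits the deviator's share of the drop in the security fund: 1.9/6 × 26 = 8.23.
So the deviation gain is 26 − 8.23 = 17.77, and the fine must be at least 17.77 dollars to wipe it out.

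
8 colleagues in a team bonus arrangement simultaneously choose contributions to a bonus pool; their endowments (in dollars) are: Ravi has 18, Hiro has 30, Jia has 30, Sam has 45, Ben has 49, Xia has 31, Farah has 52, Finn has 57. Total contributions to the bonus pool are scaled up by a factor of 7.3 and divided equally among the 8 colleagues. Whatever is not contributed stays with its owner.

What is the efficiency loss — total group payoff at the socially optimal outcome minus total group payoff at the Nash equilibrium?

The private return per contributed unit is 7.3/8 = 0.9125 < 1 for every player regardless of endowment, so the Nash equilibrium is zero contribution and the group total is Σ E_j = 18 + 30 + 30 + 45 + 49 + 31 + 52 + 57 = 312.
Each contributed unit returns 7.300 to the group, so the social optimum is full contribution by everyone: group total = 7.300 × 312 = 2277.60.
Efficiency loss = (7.300 − 1) × 312 = 1965.60.

1965.60 dollars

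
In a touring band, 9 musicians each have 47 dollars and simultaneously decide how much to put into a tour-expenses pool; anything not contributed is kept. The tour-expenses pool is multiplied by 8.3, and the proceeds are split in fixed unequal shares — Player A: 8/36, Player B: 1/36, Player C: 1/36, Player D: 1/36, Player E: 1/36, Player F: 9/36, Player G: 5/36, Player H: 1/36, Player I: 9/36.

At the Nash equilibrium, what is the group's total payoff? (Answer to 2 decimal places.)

1795.40 dollars

Each unit j contributes comes back to j as 8.3 × (j's share), so j prefers to contribute only if that share exceeds 1/8.3 = 0.1205; otherwise keeping the unit dominates.
Player A, Player F, Player G and Player I are above the threshold, contributing 47 each; the remaining 5 contribute 0. Total contributed: 188.
The tour-expenses pool pays out 8.3 × 188 = 1560.40 in total (split across the unequal shares, but the aggregate is all that matters for the group sum).
The 5 free-riders keep 47 each, adding 235. Group total = 235 + 1560.40 = 1795.40.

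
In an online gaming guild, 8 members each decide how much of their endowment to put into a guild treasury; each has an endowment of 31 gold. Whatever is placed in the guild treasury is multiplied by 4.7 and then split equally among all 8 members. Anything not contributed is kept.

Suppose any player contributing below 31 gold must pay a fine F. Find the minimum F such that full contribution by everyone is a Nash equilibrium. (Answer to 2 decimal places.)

12.79 gold

Given the others contribute fully, the best deviation is to contribute 0 (any partial contribution still incurs the fine and gives up units whose private return 0.5875 is below 1).
Deviating from 31 to 0 saves 31 gold but forfeits the deviator's share of the drop in the guild treasury: 4.7/8 × 31 = 18.21.
So the deviation gain is 31 − 18.21 = 12.79, and the fine must be at least 12.79 gold to wipe it out.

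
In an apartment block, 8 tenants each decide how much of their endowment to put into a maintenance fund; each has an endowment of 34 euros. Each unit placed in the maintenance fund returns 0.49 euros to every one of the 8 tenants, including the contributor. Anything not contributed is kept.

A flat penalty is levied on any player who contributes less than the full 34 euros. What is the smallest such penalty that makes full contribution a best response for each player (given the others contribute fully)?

Given the others contribute fully, the best deviation is to contribute 0 (any partial contribution still incurs the fine and gives up units whose private return 0.49 is below 1).
Deviating from 34 to 0 saves 34 euros but forfeits the deviator's share of the drop in the maintenance fund: 0.49 × 34 = 16.66.
So the deviation gain is 34 − 16.66 = 17.34, and the fine must be at least 17.34 euros to wipe it out.

17.34 euros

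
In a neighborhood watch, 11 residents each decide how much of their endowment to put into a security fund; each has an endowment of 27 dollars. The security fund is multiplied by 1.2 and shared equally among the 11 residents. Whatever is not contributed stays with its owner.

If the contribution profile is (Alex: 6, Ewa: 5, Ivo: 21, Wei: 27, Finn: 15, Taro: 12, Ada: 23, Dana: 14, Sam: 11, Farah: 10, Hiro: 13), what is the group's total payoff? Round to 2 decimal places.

328.40 dollars

Total contributed: 6 + 5 + 21 + 27 + 15 + 12 + 23 + 14 + 11 + 10 + 13 = 157; total kept: 11 × 27 − 157 = 140.
The security fund pays out 1.2 × 157 = 188.40 in aggregate.
Group total = 140 + 188.40 = 328.40.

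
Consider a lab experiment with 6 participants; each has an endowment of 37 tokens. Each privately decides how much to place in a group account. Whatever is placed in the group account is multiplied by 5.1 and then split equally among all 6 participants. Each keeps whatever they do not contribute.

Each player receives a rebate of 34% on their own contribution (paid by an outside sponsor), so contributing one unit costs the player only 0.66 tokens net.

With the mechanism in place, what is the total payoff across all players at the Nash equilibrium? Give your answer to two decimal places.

Under the mechanism each unit contributed yields (5.1/6) / 0.66 = 1.2879 back to its contributor per unit of net cost, which exceeds 1, making full contribution the dominant choice for everyone.
At the Nash equilibrium everyone contributes 37. Group total payoff = 6 × (37 × 0.34 + 5.1 × 37) = 1207.68.

1207.68 tokens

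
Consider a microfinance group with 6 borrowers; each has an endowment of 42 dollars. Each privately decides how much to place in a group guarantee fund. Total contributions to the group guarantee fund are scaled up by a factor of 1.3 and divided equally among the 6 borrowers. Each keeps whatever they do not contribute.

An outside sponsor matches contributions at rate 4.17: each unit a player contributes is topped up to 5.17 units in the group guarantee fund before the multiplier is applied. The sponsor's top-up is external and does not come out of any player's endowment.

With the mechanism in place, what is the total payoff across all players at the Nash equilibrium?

With the mechanism, a contributed unit returns 1.3 × 5.17 / 6 = 1.1202 per unit of net cost to the contributor — now above 1 — so contributing fully is weakly dominant for every player.
So the Nash equilibrium is full contribution by all 6; the group earns 1.3 × 5.17 × 252 = 1693.69.

1693.69 dollars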